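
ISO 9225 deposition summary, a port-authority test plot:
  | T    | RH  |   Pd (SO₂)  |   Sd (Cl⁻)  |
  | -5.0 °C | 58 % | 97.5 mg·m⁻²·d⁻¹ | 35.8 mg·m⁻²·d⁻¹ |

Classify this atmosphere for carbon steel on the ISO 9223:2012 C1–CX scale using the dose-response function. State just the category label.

carbon steel: temperature factor f = +0.150·(-15.0) = -2.2500
  SO₂ term: 1.77·97.5^0.52·exp(0.02·58-2.2500) = 6.44
  Cl⁻ term: 0.102·35.8^0.62·exp(0.033·58+0.04·-5.0) = 5.205
  r_corr = 6.44 + 5.205 = 11.64 μm/a
ISO 9223 Table 2 (carbon steel): 1.3 < 11.6 ≤ 25 μm/a ⇒ C2

C2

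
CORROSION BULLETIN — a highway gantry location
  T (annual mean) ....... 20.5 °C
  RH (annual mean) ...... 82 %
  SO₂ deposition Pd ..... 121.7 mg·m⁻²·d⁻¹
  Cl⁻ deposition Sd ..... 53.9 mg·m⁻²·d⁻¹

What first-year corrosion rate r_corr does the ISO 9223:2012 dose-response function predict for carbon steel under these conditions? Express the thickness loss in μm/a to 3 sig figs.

r_corr = 104 μm/a

carbon steel: temperature factor f = -0.054·(10.5) = -0.5670
  Pd branch = 1.77·Pd^0.52·e^(0.02·RH+f) = 62.85 μm/a
  Sd branch = 0.102·Sd^0.62·e^(0.033·RH+0.04·T) = 41.07 μm/a
  sum: 62.85 + 41.07 → r_corr = 103.9 μm/a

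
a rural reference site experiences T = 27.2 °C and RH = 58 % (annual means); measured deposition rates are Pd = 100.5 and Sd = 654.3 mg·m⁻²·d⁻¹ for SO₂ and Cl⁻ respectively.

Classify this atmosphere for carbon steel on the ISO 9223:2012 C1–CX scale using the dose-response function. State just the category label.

carbon steel: T>10 °C ⇒ hinge -0.054·(27.2−10) = -0.9288
  sulphur-dioxide contribution → 24.52 μm/a
  chloride contribution → 114.3 μm/a
  total first-year rate 138.8 μm/a
ISO 9223 Table 2 (carbon steel): 80 < 139 ≤ 200 μm/a ⇒ C5

C5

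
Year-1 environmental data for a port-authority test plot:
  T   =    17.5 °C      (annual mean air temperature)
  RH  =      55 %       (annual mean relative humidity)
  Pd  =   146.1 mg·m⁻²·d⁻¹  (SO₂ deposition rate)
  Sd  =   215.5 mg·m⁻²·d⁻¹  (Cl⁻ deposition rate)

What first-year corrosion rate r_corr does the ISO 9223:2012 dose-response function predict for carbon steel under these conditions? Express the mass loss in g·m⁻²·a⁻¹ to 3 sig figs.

r_corr = 649 g·m⁻²·a⁻¹

carbon steel: T>10 °C ⇒ hinge -0.054·(17.5−10) = -0.4050
  SO₂ term: 1.77·146.1^0.52·exp(0.02·55-0.4050) = 47.36
  Sd branch = 0.102·Sd^0.62·e^(0.033·RH+0.04·T) = 35.28 μm/a
  r_corr = 47.36 + 35.28 = 82.65 μm/a
Convert to mass loss: 82.65 μm/a × 7.85 g/cm³ = 648.8 g·m⁻²·a⁻¹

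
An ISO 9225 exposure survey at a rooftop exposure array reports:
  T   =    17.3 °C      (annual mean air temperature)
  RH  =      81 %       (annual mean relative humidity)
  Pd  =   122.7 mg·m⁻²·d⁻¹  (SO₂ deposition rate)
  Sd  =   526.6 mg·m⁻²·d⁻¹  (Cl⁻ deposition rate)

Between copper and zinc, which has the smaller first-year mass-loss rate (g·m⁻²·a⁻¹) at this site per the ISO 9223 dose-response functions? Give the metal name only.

copper: temperature factor f = -0.080·(7.3) = -0.5840
  sulphur-dioxide contribution → 1.228 μm/a
  chloride contribution → 2.399 μm/a
  ⇒ r_corr(copper) = 3.627 μm/a
  mass loss = 3.627 μm/a × 8.96 g/cm³ = 32.5 g·m⁻²·a⁻¹
zinc: temperature factor f = -0.071·(7.3) = -0.5183
  sulphur-dioxide contribution → 2.647 μm/a
  chloride contribution → 5.18 μm/a
  ⇒ r_corr(zinc) = 7.827 μm/a
  mass loss = 7.827 μm/a × 7.14 g/cm³ = 55.89 g·m⁻²·a⁻¹
Ordering by g·m⁻²·a⁻¹: zinc (55.9) > copper (32.5)

copper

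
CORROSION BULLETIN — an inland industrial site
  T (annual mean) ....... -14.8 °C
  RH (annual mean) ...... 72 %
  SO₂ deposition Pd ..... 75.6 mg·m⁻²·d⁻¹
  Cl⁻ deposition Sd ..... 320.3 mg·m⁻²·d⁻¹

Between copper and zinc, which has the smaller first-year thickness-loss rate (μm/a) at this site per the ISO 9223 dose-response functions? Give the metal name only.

copper: temperature factor f = +0.126·(-24.8) = -3.1248
  Pd branch = 0.0053·Pd^0.26·e^(0.059·RH+f) = 0.05018 μm/a
  Sd branch = 0.01025·Sd^0.27·e^(0.036·RH+0.049·T) = 0.3147 μm/a
  sum: 0.05018 + 0.3147 → r_corr = 0.3649 μm/a
zinc: T≤10 °C ⇒ hinge +0.038·(-14.8−10) = -0.9424
  Pd branch = 0.0129·Pd^0.44·e^(0.046·RH+f) = 0.9252 μm/a
  Sd branch = 0.0175·Sd^0.57·e^(0.008·RH+0.085·T) = 0.2371 μm/a
  sum: 0.9252 + 0.2371 → r_corr = 1.162 μm/a
Ordering by μm/a: zinc (1.16) > copper (0.365)

copper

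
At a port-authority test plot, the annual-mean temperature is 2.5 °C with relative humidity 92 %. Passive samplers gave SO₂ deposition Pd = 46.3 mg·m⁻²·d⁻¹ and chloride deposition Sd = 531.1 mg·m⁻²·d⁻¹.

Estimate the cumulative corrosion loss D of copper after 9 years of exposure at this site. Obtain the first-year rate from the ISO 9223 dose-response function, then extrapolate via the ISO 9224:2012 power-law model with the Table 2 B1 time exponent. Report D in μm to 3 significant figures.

D(9) = 13.0 μm

copper: temperature factor f = +0.126·(-7.5) = -0.9450
  sulphur-dioxide contribution → 1.271 μm/a
  chloride contribution → 1.73 μm/a
  total first-year rate 3.002 μm/a
Power-law: D(9) = r_corr · 9^0.667
  D(9) = 3.002 × 9^0.667 = 3.002 × 4.33 = 13 μm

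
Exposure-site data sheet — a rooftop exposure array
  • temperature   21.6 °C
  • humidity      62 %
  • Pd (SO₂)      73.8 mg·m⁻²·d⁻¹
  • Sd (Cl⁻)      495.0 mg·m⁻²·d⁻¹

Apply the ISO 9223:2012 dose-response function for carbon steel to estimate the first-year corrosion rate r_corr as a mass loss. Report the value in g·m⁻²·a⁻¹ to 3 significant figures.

r_corr = 929 g·m⁻²·a⁻¹

carbon steel: T>10 °C ⇒ hinge -0.054·(21.6−10) = -0.6264
  SO₂ term: 1.77·73.8^0.52·exp(0.02·62-0.6264) = 30.61
  Sd branch = 0.102·Sd^0.62·e^(0.033·RH+0.04·T) = 87.71 μm/a
  sum: 30.61 + 87.71 → r_corr = 118.3 μm/a
Convert to mass loss: 118.3 μm/a × 7.85 g/cm³ = 928.8 g·m⁻²·a⁻¹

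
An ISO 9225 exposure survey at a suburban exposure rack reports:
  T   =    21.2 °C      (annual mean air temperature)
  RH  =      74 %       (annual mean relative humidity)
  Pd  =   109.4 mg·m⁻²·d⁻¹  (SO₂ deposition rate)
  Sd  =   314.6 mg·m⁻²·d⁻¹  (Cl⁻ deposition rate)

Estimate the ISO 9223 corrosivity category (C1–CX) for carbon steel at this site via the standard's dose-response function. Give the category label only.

C5

carbon steel: temperature factor f = -0.054·(11.2) = -0.6048
  Pd branch = 1.77·Pd^0.52·e^(0.02·RH+f) = 48.79 μm/a
  Sd branch = 0.102·Sd^0.62·e^(0.033·RH+0.04·T) = 96.84 μm/a
  sum: 48.79 + 96.84 → r_corr = 145.6 μm/a
Category bounds: 80…200 μm/a bracket r_corr ⇒ C5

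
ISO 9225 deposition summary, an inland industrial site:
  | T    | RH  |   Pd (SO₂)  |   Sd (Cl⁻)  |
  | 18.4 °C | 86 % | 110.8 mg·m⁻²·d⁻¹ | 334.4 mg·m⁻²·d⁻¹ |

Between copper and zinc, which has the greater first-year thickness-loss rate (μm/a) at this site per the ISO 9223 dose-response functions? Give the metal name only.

copper: f(T) = -0.080·(T−10) [T>10 °C] = -0.6720
  Pd branch = 0.0053·Pd^0.26·e^(0.059·RH+f) = 1.471 μm/a
  Cl⁻ term: 0.01025·334.4^0.27·exp(0.036·86+0.049·18.4) = 2.682
  sum: 1.471 + 2.682 → r_corr = 4.153 μm/a
zinc: T>10 °C ⇒ hinge -0.071·(18.4−10) = -0.5964
  SO₂ term: 0.0129·110.8^0.44·exp(0.046·86-0.5964) = 2.946
  Sd branch = 0.0175·Sd^0.57·e^(0.008·RH+0.085·T) = 4.57 μm/a
  r_corr = 2.946 + 4.57 = 7.516 μm/a
Ordering by μm/a: zinc (7.52) > copper (4.15)

zinc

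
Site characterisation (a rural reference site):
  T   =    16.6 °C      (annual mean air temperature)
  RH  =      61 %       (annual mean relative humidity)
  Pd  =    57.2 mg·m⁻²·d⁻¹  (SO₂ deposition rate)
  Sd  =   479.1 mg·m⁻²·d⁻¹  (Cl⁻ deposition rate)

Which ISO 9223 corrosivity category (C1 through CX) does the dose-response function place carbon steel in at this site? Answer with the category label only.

carbon steel: f(T) = -0.054·(T−10) [T>10 °C] = -0.3564
  SO₂ term: 1.77·57.2^0.52·exp(0.02·61-0.3564) = 34.43
  Cl⁻ term: 0.102·479.1^0.62·exp(0.033·61+0.04·16.6) = 68.09
  sum: 34.43 + 68.09 → r_corr = 102.5 μm/a
ISO 9223 Table 2 (carbon steel): 80 < 103 ≤ 200 μm/a ⇒ C5

C5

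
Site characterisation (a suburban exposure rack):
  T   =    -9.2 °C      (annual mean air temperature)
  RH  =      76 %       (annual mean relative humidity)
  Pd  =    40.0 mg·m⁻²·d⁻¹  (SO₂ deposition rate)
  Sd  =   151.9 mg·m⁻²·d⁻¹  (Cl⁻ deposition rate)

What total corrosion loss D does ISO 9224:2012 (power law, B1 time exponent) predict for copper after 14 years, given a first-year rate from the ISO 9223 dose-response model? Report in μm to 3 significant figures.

D(14) = 2.91 μm

copper: temperature factor f = +0.126·(-19.2) = -2.4192
  SO₂ term: 0.0053·40.0^0.26·exp(0.059·76-2.4192) = 0.109
  Cl⁻ term: 0.01025·151.9^0.27·exp(0.036·76+0.049·-9.2) = 0.391
  sum: 0.109 + 0.391 → r_corr = 0.5 μm/a
ISO 9224: D(t) = r_corr · t^b with b = 0.667 (copper, B1)
  D(14) = 0.5 × 14^0.667 = 0.5 × 5.814 = 2.907 μm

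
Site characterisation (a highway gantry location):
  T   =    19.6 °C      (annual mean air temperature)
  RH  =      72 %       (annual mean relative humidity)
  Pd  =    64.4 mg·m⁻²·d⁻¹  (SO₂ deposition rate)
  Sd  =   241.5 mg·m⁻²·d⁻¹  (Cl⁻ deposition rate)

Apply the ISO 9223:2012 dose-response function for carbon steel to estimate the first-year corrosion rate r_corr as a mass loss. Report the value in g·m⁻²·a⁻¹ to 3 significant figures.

carbon steel: temperature factor f = -0.054·(9.6) = -0.5184
  Pd branch = 1.77·Pd^0.52·e^(0.02·RH+f) = 38.8 μm/a
  Sd branch = 0.102·Sd^0.62·e^(0.033·RH+0.04·T) = 72.17 μm/a
  r_corr = 38.8 + 72.17 = 111 μm/a
Convert to mass loss: 111 μm/a × 7.85 g/cm³ = 871.1 g·m⁻²·a⁻¹

r_corr = 871 g·m⁻²·a⁻¹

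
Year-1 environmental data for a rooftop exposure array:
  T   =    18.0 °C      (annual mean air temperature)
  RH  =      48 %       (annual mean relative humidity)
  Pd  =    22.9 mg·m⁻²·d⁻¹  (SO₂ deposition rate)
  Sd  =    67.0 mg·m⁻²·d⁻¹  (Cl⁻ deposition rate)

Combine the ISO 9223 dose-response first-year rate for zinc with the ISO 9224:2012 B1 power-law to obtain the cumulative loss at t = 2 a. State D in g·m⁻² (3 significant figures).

D(2) = 19.7 g·m⁻²

zinc: f(T) = -0.071·(T−10) [T>10 °C] = -0.5680
  Pd branch = 0.0129·Pd^0.44·e^(0.046·RH+f) = 0.2637 μm/a
  Cl⁻ term: 0.0175·67.0^0.57·exp(0.008·48+0.085·18.0) = 1.304
  sum: 0.2637 + 1.304 → r_corr = 1.567 μm/a
Power-law: D(2) = r_corr · 2^0.813
  D(2) = 1.567 × 2^0.813 = 1.567 × 1.757 = 2.754 μm
  Mass loss = 2.754 μm × 7.14 g/cm³ = 19.66 g·m⁻²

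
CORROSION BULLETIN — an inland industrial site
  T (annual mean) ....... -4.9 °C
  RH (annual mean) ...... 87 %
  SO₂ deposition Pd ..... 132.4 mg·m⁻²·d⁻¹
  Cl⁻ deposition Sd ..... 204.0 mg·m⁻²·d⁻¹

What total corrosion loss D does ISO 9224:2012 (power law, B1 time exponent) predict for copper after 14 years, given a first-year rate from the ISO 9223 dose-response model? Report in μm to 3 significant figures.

D(14) = 7.36 μm

copper: temperature factor f = +0.126·(-14.9) = -1.8774
  sulphur-dioxide contribution → 0.4896 μm/a
  chloride contribution → 0.7767 μm/a
  ⇒ r_corr(copper) = 1.266 μm/a
ISO 9224: D(t) = r_corr · t^b with b = 0.667 (copper, B1)
  D(14) = 1.266 × 14^0.667 = 1.266 × 5.814 = 7.362 μm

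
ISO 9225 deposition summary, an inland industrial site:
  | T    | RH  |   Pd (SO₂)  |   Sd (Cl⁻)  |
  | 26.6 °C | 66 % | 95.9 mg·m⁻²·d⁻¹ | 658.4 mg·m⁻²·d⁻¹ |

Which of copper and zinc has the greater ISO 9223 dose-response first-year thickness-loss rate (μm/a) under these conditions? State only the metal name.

zinc

copper: f(T) = -0.080·(T−10) [T>10 °C] = -1.3280
  sulphur-dioxide contribution → 0.2259 μm/a
  chloride contribution → 2.342 μm/a
  total first-year rate 2.568 μm/a
zinc: f(T) = -0.071·(T−10) [T>10 °C] = -1.1786
  sulphur-dioxide contribution → 0.6155 μm/a
  chloride contribution → 11.5 μm/a
  total first-year rate 12.12 μm/a
Ordering by μm/a: zinc (12.1) > copper (2.57)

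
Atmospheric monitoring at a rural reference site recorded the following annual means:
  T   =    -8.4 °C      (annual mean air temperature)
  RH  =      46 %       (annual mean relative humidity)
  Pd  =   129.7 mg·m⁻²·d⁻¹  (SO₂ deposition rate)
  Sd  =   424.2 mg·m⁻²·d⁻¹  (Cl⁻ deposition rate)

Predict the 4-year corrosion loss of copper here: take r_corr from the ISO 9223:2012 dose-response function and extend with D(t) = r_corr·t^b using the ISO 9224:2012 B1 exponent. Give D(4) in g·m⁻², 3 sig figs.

copper: T≤10 °C ⇒ hinge +0.126·(-8.4−10) = -2.3184
  SO₂ term: 0.0053·129.7^0.26·exp(0.059·46-2.3184) = 0.02789
  Sd branch = 0.01025·Sd^0.27·e^(0.036·RH+0.049·T) = 0.1822 μm/a
  sum: 0.02789 + 0.1822 → r_corr = 0.2101 μm/a
ISO 9224: D(t) = r_corr · t^b with b = 0.667 (copper, B1)
  D(4) = 0.2101 × 4^0.667 = 0.2101 × 2.521 = 0.5297 μm
  Mass loss = 0.5297 μm × 8.96 g/cm³ = 4.746 g·m⁻²

D(4) = 4.75 g·m⁻²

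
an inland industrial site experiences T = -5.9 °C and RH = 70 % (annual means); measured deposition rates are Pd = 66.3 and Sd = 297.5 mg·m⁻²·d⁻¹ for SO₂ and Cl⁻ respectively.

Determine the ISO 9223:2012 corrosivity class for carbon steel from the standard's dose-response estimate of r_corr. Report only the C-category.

carbon steel: T≤10 °C ⇒ hinge +0.150·(-5.9−10) = -2.3850
  Pd branch = 1.77·Pd^0.52·e^(0.02·RH+f) = 5.853 μm/a
  Sd branch = 0.102·Sd^0.62·e^(0.033·RH+0.04·T) = 27.73 μm/a
  r_corr = 5.853 + 27.73 = 33.58 μm/a
Category bounds: 25…50 μm/a bracket r_corr ⇒ C3

C3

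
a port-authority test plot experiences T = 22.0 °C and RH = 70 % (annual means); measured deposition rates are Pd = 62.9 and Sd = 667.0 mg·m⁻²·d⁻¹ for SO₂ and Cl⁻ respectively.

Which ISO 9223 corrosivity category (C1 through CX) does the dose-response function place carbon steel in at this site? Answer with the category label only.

carbon steel: temperature factor f = -0.054·(12.0) = -0.6480
  Pd branch = 1.77·Pd^0.52·e^(0.02·RH+f) = 32.35 μm/a
  Sd branch = 0.102·Sd^0.62·e^(0.033·RH+0.04·T) = 139.6 μm/a
  r_corr = 32.35 + 139.6 = 172 μm/a
172 μm/a falls in (80, 200] for carbon steel → category C5

C5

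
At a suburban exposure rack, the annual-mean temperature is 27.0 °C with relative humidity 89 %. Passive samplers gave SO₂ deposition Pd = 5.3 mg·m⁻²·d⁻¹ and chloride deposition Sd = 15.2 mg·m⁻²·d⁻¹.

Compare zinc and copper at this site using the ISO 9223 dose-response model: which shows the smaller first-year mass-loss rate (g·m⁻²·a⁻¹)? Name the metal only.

zinc

zinc: temperature factor f = -0.071·(17.0) = -1.2070
  Pd branch = 0.0129·Pd^0.44·e^(0.046·RH+f) = 0.482 μm/a
  Cl⁻ term: 0.0175·15.2^0.57·exp(0.008·89+0.085·27.0) = 1.67
  r_corr = 0.482 + 1.67 = 2.152 μm/a
  mass loss = 2.152 μm/a × 7.14 g/cm³ = 15.36 g·m⁻²·a⁻¹
copper: temperature factor f = -0.080·(17.0) = -1.3600
  SO₂ term: 0.0053·5.3^0.26·exp(0.059·89-1.3600) = 0.4003
  Sd branch = 0.01025·Sd^0.27·e^(0.036·RH+0.049·T) = 1.976 μm/a
  r_corr = 0.4003 + 1.976 = 2.377 μm/a
  mass loss = 2.377 μm/a × 8.96 g/cm³ = 21.3 g·m⁻²·a⁻¹
Ordering by g·m⁻²·a⁻¹: copper (21.3) > zinc (15.4)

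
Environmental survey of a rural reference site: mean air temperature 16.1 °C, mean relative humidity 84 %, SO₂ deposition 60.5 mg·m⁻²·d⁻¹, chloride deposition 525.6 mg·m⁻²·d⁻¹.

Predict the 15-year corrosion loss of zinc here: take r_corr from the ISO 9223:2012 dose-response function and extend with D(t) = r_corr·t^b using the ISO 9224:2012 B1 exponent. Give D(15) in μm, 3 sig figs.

D(15) = 65.2 μm

zinc: T>10 °C ⇒ hinge -0.071·(16.1−10) = -0.4331
  SO₂ term: 0.0129·60.5^0.44·exp(0.046·84-0.4331) = 2.424
  Cl⁻ term: 0.0175·525.6^0.57·exp(0.008·84+0.085·16.1) = 4.786
  r_corr = 2.424 + 4.786 = 7.21 μm/a
Long-term exponent b (ISO 9224 Table 2, B1) = 0.813
  D(15) = 7.21 × 15^0.813 = 7.21 × 9.04 = 65.18 μm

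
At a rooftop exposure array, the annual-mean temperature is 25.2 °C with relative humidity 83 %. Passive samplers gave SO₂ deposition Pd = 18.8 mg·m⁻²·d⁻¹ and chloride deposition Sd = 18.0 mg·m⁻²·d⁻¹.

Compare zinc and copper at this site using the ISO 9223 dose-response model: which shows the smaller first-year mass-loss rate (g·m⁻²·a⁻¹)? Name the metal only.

zinc

zinc: T>10 °C ⇒ hinge -0.071·(25.2−10) = -1.0792
  sulphur-dioxide contribution → 0.7255 μm/a
  chloride contribution → 1.504 μm/a
  total first-year rate 2.229 μm/a
  mass loss = 2.229 μm/a × 7.14 g/cm³ = 15.92 g·m⁻²·a⁻¹
copper: T>10 °C ⇒ hinge -0.080·(25.2−10) = -1.2160
  sulphur-dioxide contribution → 0.451 μm/a
  chloride contribution → 1.526 μm/a
  ⇒ r_corr(copper) = 1.977 μm/a
  mass loss = 1.977 μm/a × 8.96 g/cm³ = 17.72 g·m⁻²·a⁻¹
Ordering by g·m⁻²·a⁻¹: copper (17.7) > zinc (15.9)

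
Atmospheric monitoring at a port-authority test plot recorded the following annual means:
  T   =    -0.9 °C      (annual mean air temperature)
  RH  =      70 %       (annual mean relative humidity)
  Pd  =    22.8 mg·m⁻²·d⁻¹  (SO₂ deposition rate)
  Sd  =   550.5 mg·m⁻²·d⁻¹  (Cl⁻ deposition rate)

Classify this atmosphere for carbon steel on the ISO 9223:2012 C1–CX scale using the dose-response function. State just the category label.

carbon steel: T≤10 °C ⇒ hinge +0.150·(-0.9−10) = -1.6350
  SO₂ term: 1.77·22.8^0.52·exp(0.02·70-1.6350) = 7.113
  Sd branch = 0.102·Sd^0.62·e^(0.033·RH+0.04·T) = 49.6 μm/a
  r_corr = 7.113 + 49.6 = 56.71 μm/a
ISO 9223 Table 2 (carbon steel): 50 < 56.7 ≤ 80 μm/a ⇒ C4

C4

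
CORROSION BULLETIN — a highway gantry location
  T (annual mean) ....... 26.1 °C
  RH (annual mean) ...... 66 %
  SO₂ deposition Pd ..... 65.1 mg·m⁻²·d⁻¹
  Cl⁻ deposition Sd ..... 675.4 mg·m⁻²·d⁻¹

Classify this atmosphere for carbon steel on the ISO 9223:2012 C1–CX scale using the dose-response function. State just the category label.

carbon steel: temperature factor f = -0.054·(16.1) = -0.8694
  SO₂ term: 1.77·65.1^0.52·exp(0.02·66-0.8694) = 24.36
  Cl⁻ term: 0.102·675.4^0.62·exp(0.033·66+0.04·26.1) = 145.3
  r_corr = 24.36 + 145.3 = 169.6 μm/a
ISO 9223 Table 2 (carbon steel): 80 < 170 ≤ 200 μm/a ⇒ C5

C5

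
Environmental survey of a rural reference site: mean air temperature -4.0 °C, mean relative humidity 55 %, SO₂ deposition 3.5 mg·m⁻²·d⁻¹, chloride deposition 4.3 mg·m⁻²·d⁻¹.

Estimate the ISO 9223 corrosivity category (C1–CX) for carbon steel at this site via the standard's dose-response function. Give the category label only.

carbon steel: temperature factor f = +0.150·(-14.0) = -2.1000
  sulphur-dioxide contribution → 1.249 μm/a
  chloride contribution → 1.319 μm/a
  total first-year rate 2.568 μm/a
2.57 μm/a falls in (1.3, 25] for carbon steel → category C2

C2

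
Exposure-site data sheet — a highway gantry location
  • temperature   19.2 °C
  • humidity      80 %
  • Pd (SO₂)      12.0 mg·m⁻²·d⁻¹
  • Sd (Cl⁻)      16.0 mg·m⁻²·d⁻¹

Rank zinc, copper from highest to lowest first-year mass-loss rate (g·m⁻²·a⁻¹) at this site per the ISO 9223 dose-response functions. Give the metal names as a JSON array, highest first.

zinc: temperature factor f = -0.071·(9.2) = -0.6532
  Pd branch = 0.0129·Pd^0.44·e^(0.046·RH+f) = 0.7942 μm/a
  Cl⁻ term: 0.0175·16.0^0.57·exp(0.008·80+0.085·19.2) = 0.8243
  r_corr = 0.7942 + 0.8243 = 1.619 μm/a
  mass loss = 1.619 μm/a × 7.14 g/cm³ = 11.56 g·m⁻²·a⁻¹
copper: temperature factor f = -0.080·(9.2) = -0.7360
  Pd branch = 0.0053·Pd^0.26·e^(0.059·RH+f) = 0.5434 μm/a
  Cl⁻ term: 0.01025·16.0^0.27·exp(0.036·80+0.049·19.2) = 0.989
  r_corr = 0.5434 + 0.989 = 1.532 μm/a
  mass loss = 1.532 μm/a × 8.96 g/cm³ = 13.73 g·m⁻²·a⁻¹
Ordering by g·m⁻²·a⁻¹: copper (13.7) > zinc (11.6)

["copper", "zinc"]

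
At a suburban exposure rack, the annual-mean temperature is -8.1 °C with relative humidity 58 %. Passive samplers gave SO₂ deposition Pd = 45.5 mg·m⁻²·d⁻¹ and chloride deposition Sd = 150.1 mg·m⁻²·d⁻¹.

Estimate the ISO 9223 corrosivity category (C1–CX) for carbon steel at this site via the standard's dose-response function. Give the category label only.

C2

carbon steel: T≤10 °C ⇒ hinge +0.150·(-8.1−10) = -2.7150
  Pd branch = 1.77·Pd^0.52·e^(0.02·RH+f) = 2.722 μm/a
  Cl⁻ term: 0.102·150.1^0.62·exp(0.033·58+0.04·-8.1) = 11.18
  sum: 2.722 + 11.18 → r_corr = 13.9 μm/a
ISO 9223 Table 2 (carbon steel): 1.3 < 13.9 ≤ 25 μm/a ⇒ C2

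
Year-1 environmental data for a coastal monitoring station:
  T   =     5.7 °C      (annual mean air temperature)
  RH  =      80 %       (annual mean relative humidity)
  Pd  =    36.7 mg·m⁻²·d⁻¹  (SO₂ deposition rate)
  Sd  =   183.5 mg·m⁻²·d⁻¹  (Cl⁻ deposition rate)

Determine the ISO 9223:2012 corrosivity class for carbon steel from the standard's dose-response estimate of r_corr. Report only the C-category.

carbon steel: T≤10 °C ⇒ hinge +0.150·(5.7−10) = -0.6450
  sulphur-dioxide contribution → 29.95 μm/a
  chloride contribution → 45.46 μm/a
  total first-year rate 75.4 μm/a
75.4 μm/a falls in (50, 80] for carbon steel → category C4

C4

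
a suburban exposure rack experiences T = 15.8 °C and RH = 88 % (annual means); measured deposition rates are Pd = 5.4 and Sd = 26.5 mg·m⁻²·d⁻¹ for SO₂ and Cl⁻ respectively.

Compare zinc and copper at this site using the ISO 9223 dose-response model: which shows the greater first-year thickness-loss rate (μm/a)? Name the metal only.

zinc: temperature factor f = -0.071·(5.8) = -0.4118
  Pd branch = 0.0129·Pd^0.44·e^(0.046·RH+f) = 1.028 μm/a
  Sd branch = 0.0175·Sd^0.57·e^(0.008·RH+0.085·T) = 0.8776 μm/a
  r_corr = 1.028 + 0.8776 = 1.906 μm/a
copper: f(T) = -0.080·(T−10) [T>10 °C] = -0.4640
  Pd branch = 0.0053·Pd^0.26·e^(0.059·RH+f) = 0.9291 μm/a
  Sd branch = 0.01025·Sd^0.27·e^(0.036·RH+0.049·T) = 1.28 μm/a
  r_corr = 0.9291 + 1.28 = 2.209 μm/a
Ordering by μm/a: copper (2.21) > zinc (1.91)

copper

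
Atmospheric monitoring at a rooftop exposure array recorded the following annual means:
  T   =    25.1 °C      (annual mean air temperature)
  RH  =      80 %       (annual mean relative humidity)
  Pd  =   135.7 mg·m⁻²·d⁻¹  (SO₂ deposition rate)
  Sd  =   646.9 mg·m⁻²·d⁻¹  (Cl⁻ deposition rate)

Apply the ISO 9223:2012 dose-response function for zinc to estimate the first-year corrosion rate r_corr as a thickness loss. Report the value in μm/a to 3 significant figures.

zinc: T>10 °C ⇒ hinge -0.071·(25.1−10) = -1.0721
  SO₂ term: 0.0129·135.7^0.44·exp(0.046·80-1.0721) = 1.519
  Cl⁻ term: 0.0175·646.9^0.57·exp(0.008·80+0.085·25.1) = 11.21
  sum: 1.519 + 11.21 → r_corr = 12.73 μm/a

r_corr = 12.7 μm/a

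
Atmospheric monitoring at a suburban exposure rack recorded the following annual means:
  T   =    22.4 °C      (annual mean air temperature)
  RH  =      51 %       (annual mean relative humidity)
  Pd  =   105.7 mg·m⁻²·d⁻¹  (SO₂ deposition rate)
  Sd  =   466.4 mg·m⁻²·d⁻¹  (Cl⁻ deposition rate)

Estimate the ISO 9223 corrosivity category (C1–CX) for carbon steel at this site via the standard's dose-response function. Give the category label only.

C5

carbon steel: f(T) = -0.054·(T−10) [T>10 °C] = -0.6696
  Pd branch = 1.77·Pd^0.52·e^(0.02·RH+f) = 28.36 μm/a
  Cl⁻ term: 0.102·466.4^0.62·exp(0.033·51+0.04·22.4) = 60.71
  r_corr = 28.36 + 60.71 = 89.07 μm/a
ISO 9223 Table 2 (carbon steel): 80 < 89.1 ≤ 200 μm/a ⇒ C5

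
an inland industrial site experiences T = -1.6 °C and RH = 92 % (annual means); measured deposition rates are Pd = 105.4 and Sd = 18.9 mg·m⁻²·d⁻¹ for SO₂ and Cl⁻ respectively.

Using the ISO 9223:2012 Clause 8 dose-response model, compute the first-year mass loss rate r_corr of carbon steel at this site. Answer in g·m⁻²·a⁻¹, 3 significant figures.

r_corr = 270 g·m⁻²·a⁻¹

carbon steel: temperature factor f = +0.150·(-11.6) = -1.7400
  SO₂ term: 1.77·105.4^0.52·exp(0.02·92-1.7400) = 22.04
  Cl⁻ term: 0.102·18.9^0.62·exp(0.033·92+0.04·-1.6) = 12.32
  r_corr = 22.04 + 12.32 = 34.37 μm/a
Convert to mass loss: 34.37 μm/a × 7.85 g/cm³ = 269.8 g·m⁻²·a⁻¹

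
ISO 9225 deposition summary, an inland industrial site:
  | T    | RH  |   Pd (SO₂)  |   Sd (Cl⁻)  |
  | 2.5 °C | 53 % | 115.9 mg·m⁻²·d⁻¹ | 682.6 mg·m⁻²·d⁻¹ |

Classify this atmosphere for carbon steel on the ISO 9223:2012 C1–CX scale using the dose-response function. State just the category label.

carbon steel: temperature factor f = +0.150·(-7.5) = -1.1250
  sulphur-dioxide contribution → 19.64 μm/a
  chloride contribution → 37.05 μm/a
  total first-year rate 56.69 μm/a
Category bounds: 50…80 μm/a bracket r_corr ⇒ C4

C4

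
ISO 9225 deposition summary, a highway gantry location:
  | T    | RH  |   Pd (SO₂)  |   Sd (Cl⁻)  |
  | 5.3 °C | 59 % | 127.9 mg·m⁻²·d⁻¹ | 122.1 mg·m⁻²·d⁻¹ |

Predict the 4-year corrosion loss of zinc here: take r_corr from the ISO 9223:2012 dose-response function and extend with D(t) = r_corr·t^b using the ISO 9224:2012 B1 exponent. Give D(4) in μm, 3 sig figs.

D(4) = 6.35 μm

zinc: T≤10 °C ⇒ hinge +0.038·(5.3−10) = -0.1786
  Pd branch = 0.0129·Pd^0.44·e^(0.046·RH+f) = 1.376 μm/a
  Sd branch = 0.0175·Sd^0.57·e^(0.008·RH+0.085·T) = 0.6809 μm/a
  r_corr = 1.376 + 0.6809 = 2.057 μm/a
ISO 9224: D(t) = r_corr · t^b with b = 0.813 (zinc, B1)
  D(4) = 2.057 × 4^0.813 = 2.057 × 3.087 = 6.35 μm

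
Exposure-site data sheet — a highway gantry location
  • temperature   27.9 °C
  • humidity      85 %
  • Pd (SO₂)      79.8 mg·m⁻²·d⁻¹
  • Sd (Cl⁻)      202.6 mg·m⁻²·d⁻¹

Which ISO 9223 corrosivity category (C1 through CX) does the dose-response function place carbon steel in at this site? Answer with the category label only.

C5

carbon steel: T>10 °C ⇒ hinge -0.054·(27.9−10) = -0.9666
  Pd branch = 1.77·Pd^0.52·e^(0.02·RH+f) = 35.94 μm/a
  Cl⁻ term: 0.102·202.6^0.62·exp(0.033·85+0.04·27.9) = 138.5
  r_corr = 35.94 + 138.5 = 174.5 μm/a
Category bounds: 80…200 μm/a bracket r_corr ⇒ C5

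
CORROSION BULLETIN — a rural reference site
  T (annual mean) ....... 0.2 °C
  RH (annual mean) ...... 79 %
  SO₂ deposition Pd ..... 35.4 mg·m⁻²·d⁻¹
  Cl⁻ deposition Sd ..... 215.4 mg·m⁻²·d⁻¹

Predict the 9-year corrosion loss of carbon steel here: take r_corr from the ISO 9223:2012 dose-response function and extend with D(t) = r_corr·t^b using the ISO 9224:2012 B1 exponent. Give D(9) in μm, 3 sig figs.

carbon steel: temperature factor f = +0.150·(-9.8) = -1.4700
  Pd branch = 1.77·Pd^0.52·e^(0.02·RH+f) = 12.62 μm/a
  Sd branch = 0.102·Sd^0.62·e^(0.033·RH+0.04·T) = 38.98 μm/a
  r_corr = 12.62 + 38.98 = 51.61 μm/a
Long-term exponent b (ISO 9224 Table 2, B1) = 0.523
  D(9) = 51.61 × 9^0.523 = 51.61 × 3.156 = 162.9 μm

D(9) = 163 μm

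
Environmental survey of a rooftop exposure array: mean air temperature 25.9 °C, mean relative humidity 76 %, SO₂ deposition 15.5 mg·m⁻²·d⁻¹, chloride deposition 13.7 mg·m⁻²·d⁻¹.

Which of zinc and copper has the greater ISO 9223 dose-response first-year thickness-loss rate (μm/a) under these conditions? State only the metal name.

zinc: T>10 °C ⇒ hinge -0.071·(25.9−10) = -1.1289
  SO₂ term: 0.0129·15.5^0.44·exp(0.046·76-1.1289) = 0.4596
  Sd branch = 0.0175·Sd^0.57·e^(0.008·RH+0.085·T) = 1.292 μm/a
  r_corr = 0.4596 + 1.292 = 1.751 μm/a
copper: f(T) = -0.080·(T−10) [T>10 °C] = -1.2720
  Pd branch = 0.0053·Pd^0.26·e^(0.059·RH+f) = 0.2684 μm/a
  Cl⁻ term: 0.01025·13.7^0.27·exp(0.036·76+0.049·25.9) = 1.14
  r_corr = 0.2684 + 1.14 = 1.409 μm/a
Ordering by μm/a: zinc (1.75) > copper (1.41)

zinc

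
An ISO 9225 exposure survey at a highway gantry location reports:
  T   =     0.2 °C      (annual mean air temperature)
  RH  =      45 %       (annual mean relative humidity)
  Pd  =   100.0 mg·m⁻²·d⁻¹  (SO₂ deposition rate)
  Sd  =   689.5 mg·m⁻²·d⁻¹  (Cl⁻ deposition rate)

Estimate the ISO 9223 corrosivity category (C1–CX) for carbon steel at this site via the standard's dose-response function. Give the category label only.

carbon steel: temperature factor f = +0.150·(-9.8) = -1.4700
  sulphur-dioxide contribution → 10.98 μm/a
  chloride contribution → 26.12 μm/a
  total first-year rate 37.09 μm/a
ISO 9223 Table 2 (carbon steel): 25 < 37.1 ≤ 50 μm/a ⇒ C3

C3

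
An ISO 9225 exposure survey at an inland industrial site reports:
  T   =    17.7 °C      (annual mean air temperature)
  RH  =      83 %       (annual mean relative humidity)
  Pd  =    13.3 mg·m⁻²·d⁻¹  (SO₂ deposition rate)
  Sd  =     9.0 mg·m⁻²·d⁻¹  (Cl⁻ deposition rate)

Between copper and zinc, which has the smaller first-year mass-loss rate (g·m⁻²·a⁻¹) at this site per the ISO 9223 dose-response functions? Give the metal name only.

zinc

copper: T>10 °C ⇒ hinge -0.080·(17.7−10) = -0.6160
  SO₂ term: 0.0053·13.3^0.26·exp(0.059·83-0.6160) = 0.7511
  Sd branch = 0.01025·Sd^0.27·e^(0.036·RH+0.049·T) = 0.8764 μm/a
  sum: 0.7511 + 0.8764 → r_corr = 1.627 μm/a
  mass loss = 1.627 μm/a × 8.96 g/cm³ = 14.58 g·m⁻²·a⁻¹
zinc: T>10 °C ⇒ hinge -0.071·(17.7−10) = -0.5467
  Pd branch = 0.0129·Pd^0.44·e^(0.046·RH+f) = 1.061 μm/a
  Cl⁻ term: 0.0175·9.0^0.57·exp(0.008·83+0.085·17.7) = 0.5355
  r_corr = 1.061 + 0.5355 = 1.597 μm/a
  mass loss = 1.597 μm/a × 7.14 g/cm³ = 11.4 g·m⁻²·a⁻¹
Ordering by g·m⁻²·a⁻¹: copper (14.6) > zinc (11.4)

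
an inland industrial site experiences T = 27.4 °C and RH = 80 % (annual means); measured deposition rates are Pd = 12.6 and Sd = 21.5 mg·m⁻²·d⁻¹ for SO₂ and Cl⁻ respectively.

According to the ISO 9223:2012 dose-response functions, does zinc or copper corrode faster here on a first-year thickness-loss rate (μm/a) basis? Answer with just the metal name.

zinc

zinc: temperature factor f = -0.071·(17.4) = -1.2354
  SO₂ term: 0.0129·12.6^0.44·exp(0.046·80-1.2354) = 0.4533
  Cl⁻ term: 0.0175·21.5^0.57·exp(0.008·80+0.085·27.4) = 1.959
  sum: 0.4533 + 1.959 → r_corr = 2.412 μm/a
copper: f(T) = -0.080·(T−10) [T>10 °C] = -1.3920
  Pd branch = 0.0053·Pd^0.26·e^(0.059·RH+f) = 0.2856 μm/a
  Sd branch = 0.01025·Sd^0.27·e^(0.036·RH+0.049·T) = 1.601 μm/a
  sum: 0.2856 + 1.601 → r_corr = 1.886 μm/a
Ordering by μm/a: zinc (2.41) > copper (1.89)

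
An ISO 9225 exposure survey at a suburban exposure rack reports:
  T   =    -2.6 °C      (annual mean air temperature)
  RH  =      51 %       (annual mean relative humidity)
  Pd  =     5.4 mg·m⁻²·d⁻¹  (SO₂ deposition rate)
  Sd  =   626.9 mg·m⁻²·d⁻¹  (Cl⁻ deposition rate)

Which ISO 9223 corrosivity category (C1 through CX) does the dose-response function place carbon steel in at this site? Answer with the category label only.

carbon steel: T≤10 °C ⇒ hinge +0.150·(-2.6−10) = -1.8900
  sulphur-dioxide contribution → 1.782 μm/a
  chloride contribution → 26.83 μm/a
  ⇒ r_corr(carbon steel) = 28.61 μm/a
ISO 9223 Table 2 (carbon steel): 25 < 28.6 ≤ 50 μm/a ⇒ C3

C3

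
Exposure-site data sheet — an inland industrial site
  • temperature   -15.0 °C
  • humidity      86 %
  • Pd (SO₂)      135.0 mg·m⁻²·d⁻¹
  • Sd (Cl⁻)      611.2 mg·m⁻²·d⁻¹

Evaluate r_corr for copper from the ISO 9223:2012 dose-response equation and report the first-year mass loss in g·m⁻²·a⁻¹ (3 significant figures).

r_corr = 6.67 g·m⁻²·a⁻¹

copper: temperature factor f = +0.126·(-25.0) = -3.1500
  SO₂ term: 0.0053·135.0^0.26·exp(0.059·86-3.1500) = 0.1299
  Cl⁻ term: 0.01025·611.2^0.27·exp(0.036·86+0.049·-15.0) = 0.6143
  r_corr = 0.1299 + 0.6143 = 0.7442 μm/a
Convert to mass loss: 0.7442 μm/a × 8.96 g/cm³ = 6.668 g·m⁻²·a⁻¹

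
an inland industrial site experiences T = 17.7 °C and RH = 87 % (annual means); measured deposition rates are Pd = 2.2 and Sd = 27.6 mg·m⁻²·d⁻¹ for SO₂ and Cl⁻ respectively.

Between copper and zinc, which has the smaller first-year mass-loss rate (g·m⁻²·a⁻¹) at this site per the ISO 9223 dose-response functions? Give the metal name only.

copper: T>10 °C ⇒ hinge -0.080·(17.7−10) = -0.6160
  SO₂ term: 0.0053·2.2^0.26·exp(0.059·87-0.6160) = 0.5957
  Sd branch = 0.01025·Sd^0.27·e^(0.036·RH+0.049·T) = 1.37 μm/a
  r_corr = 0.5957 + 1.37 = 1.965 μm/a
  mass loss = 1.965 μm/a × 8.96 g/cm³ = 17.61 g·m⁻²·a⁻¹
zinc: T>10 °C ⇒ hinge -0.071·(17.7−10) = -0.5467
  SO₂ term: 0.0129·2.2^0.44·exp(0.046·87-0.5467) = 0.5779
  Cl⁻ term: 0.0175·27.6^0.57·exp(0.008·87+0.085·17.7) = 1.047
  sum: 0.5779 + 1.047 → r_corr = 1.625 μm/a
  mass loss = 1.625 μm/a × 7.14 g/cm³ = 11.6 g·m⁻²·a⁻¹
Ordering by g·m⁻²·a⁻¹: copper (17.6) > zinc (11.6)

zinc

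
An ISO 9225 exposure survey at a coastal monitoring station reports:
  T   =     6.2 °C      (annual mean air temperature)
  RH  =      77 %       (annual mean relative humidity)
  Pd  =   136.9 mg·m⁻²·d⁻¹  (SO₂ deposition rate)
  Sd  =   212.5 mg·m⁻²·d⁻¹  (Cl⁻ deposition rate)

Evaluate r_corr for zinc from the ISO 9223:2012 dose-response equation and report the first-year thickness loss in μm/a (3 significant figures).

zinc: temperature factor f = +0.038·(-3.8) = -0.1444
  sulphur-dioxide contribution → 3.359 μm/a
  chloride contribution → 1.164 μm/a
  total first-year rate 4.523 μm/a

r_corr = 4.52 μm/a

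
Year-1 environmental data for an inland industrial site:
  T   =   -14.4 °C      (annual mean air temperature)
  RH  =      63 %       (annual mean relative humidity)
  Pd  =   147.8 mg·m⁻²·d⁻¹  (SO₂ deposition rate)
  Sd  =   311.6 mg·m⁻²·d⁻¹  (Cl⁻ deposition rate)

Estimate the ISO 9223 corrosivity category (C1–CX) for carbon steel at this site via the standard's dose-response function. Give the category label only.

carbon steel: T≤10 °C ⇒ hinge +0.150·(-14.4−10) = -3.6600
  SO₂ term: 1.77·147.8^0.52·exp(0.02·63-3.6600) = 2.157
  Cl⁻ term: 0.102·311.6^0.62·exp(0.033·63+0.04·-14.4) = 16.12
  r_corr = 2.157 + 16.12 = 18.28 μm/a
18.3 μm/a falls in (1.3, 25] for carbon steel → category C2

C2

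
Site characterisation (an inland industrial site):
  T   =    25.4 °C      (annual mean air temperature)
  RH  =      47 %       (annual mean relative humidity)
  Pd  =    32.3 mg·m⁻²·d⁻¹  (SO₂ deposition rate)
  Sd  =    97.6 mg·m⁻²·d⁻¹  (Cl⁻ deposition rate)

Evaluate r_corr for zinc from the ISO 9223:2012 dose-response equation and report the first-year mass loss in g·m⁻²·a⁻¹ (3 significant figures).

zinc: temperature factor f = -0.071·(15.4) = -1.0934
  Pd branch = 0.0129·Pd^0.44·e^(0.046·RH+f) = 0.1733 μm/a
  Sd branch = 0.0175·Sd^0.57·e^(0.008·RH+0.085·T) = 3.006 μm/a
  sum: 0.1733 + 3.006 → r_corr = 3.179 μm/a
Convert to mass loss: 3.179 μm/a × 7.14 g/cm³ = 22.7 g·m⁻²·a⁻¹

r_corr = 22.7 g·m⁻²·a⁻¹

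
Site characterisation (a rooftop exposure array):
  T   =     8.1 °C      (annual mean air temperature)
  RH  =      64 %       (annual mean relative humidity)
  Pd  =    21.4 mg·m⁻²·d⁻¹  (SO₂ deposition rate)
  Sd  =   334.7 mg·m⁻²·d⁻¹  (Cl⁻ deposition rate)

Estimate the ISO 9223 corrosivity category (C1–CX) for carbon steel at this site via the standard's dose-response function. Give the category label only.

carbon steel: temperature factor f = +0.150·(-1.9) = -0.2850
  sulphur-dioxide contribution → 23.55 μm/a
  chloride contribution → 42.84 μm/a
  ⇒ r_corr(carbon steel) = 66.38 μm/a
Category bounds: 50…80 μm/a bracket r_corr ⇒ C4

C4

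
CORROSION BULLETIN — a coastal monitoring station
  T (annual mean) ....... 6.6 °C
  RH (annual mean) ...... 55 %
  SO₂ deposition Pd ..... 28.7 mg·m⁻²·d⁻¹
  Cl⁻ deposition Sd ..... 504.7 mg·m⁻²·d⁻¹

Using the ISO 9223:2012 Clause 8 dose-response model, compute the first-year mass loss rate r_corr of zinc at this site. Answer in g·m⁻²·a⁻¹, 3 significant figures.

zinc: f(T) = +0.038·(T−10) [T≤10 °C] = -0.1292
  SO₂ term: 0.0129·28.7^0.44·exp(0.046·55-0.1292) = 0.6233
  Sd branch = 0.0175·Sd^0.57·e^(0.008·RH+0.085·T) = 1.654 μm/a
  r_corr = 0.6233 + 1.654 = 2.277 μm/a
Convert to mass loss: 2.277 μm/a × 7.14 g/cm³ = 16.26 g·m⁻²·a⁻¹

r_corr = 16.3 g·m⁻²·a⁻¹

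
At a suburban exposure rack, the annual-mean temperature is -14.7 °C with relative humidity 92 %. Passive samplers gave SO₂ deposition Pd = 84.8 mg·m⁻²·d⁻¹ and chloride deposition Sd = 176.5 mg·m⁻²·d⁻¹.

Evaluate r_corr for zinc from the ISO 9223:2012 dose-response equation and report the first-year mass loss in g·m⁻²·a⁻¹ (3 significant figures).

r_corr = 18.9 g·m⁻²·a⁻¹

zinc: temperature factor f = +0.038·(-24.7) = -0.9386
  SO₂ term: 0.0129·84.8^0.44·exp(0.046·92-0.9386) = 2.451
  Cl⁻ term: 0.0175·176.5^0.57·exp(0.008·92+0.085·-14.7) = 0.1998
  sum: 2.451 + 0.1998 → r_corr = 2.651 μm/a
Convert to mass loss: 2.651 μm/a × 7.14 g/cm³ = 18.93 g·m⁻²·a⁻¹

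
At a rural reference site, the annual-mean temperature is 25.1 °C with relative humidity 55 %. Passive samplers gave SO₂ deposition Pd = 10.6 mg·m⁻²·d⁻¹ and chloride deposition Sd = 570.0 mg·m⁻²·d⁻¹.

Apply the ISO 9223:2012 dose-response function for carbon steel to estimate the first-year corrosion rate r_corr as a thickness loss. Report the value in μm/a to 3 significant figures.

r_corr = 95.4 μm/a

carbon steel: T>10 °C ⇒ hinge -0.054·(25.1−10) = -0.8154
  Pd branch = 1.77·Pd^0.52·e^(0.02·RH+f) = 8.03 μm/a
  Sd branch = 0.102·Sd^0.62·e^(0.033·RH+0.04·T) = 87.4 μm/a
  sum: 8.03 + 87.4 → r_corr = 95.43 μm/a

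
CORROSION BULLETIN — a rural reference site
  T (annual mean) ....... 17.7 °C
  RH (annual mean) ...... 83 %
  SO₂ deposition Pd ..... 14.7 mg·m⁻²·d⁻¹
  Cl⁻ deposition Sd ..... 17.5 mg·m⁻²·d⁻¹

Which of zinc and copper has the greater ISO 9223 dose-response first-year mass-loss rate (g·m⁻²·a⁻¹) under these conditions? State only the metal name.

copper

zinc: temperature factor f = -0.071·(7.7) = -0.5467
  sulphur-dioxide contribution → 1.109 μm/a
  chloride contribution → 0.7822 μm/a
  total first-year rate 1.891 μm/a
  mass loss = 1.891 μm/a × 7.14 g/cm³ = 13.5 g·m⁻²·a⁻¹
copper: T>10 °C ⇒ hinge -0.080·(17.7−10) = -0.6160
  sulphur-dioxide contribution → 0.7709 μm/a
  chloride contribution → 1.049 μm/a
  total first-year rate 1.82 μm/a
  mass loss = 1.82 μm/a × 8.96 g/cm³ = 16.3 g·m⁻²·a⁻¹
Ordering by g·m⁻²·a⁻¹: copper (16.3) > zinc (13.5)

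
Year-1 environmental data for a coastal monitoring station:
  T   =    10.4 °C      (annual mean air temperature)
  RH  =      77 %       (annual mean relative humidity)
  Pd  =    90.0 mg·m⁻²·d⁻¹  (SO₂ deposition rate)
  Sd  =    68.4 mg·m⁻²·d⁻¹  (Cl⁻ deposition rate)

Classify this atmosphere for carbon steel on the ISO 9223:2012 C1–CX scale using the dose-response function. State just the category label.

carbon steel: temperature factor f = -0.054·(0.4) = -0.0216
  sulphur-dioxide contribution → 83.87 μm/a
  chloride contribution → 26.95 μm/a
  total first-year rate 110.8 μm/a
111 μm/a falls in (80, 200] for carbon steel → category C5

C5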